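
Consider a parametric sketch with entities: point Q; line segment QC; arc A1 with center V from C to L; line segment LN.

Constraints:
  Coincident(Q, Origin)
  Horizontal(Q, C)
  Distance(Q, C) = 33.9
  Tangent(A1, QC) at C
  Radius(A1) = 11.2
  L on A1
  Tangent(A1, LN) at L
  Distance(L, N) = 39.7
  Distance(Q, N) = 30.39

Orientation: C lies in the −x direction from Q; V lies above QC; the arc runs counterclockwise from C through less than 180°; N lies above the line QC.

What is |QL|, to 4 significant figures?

26.40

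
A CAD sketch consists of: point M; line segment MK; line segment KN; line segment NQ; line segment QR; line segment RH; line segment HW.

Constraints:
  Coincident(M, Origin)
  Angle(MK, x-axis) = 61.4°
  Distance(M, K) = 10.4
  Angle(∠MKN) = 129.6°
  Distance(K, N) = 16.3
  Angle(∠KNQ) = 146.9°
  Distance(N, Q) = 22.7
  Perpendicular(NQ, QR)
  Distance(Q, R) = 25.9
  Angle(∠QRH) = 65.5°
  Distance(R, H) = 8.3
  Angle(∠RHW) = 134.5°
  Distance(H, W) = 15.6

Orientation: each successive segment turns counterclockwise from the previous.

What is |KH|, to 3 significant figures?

31.8

M is at the origin; MK runs at 61.4° with length 10.4, so K = (4.98, 9.13). ∠MKN = 129.6° gives KN at 112° from the x-axis; with |KN| = 16.3, N = (-1.07, 24.3). ∠KNQ = 146.9° gives NQ at 145° from the x-axis; with |NQ| = 22.7, Q = (-19.6, 37.3). The perpendicularity gives QR at right angles to NQ, so QR runs at -125°; with |QR| = 25.9, R = (-34.5, 16.1). ∠QRH = 65.5° gives RH at -10.6° from the x-axis; with |RH| = 8.3, H = (-26.4, 14.6). Then |KH| = |H − K| = 31.8.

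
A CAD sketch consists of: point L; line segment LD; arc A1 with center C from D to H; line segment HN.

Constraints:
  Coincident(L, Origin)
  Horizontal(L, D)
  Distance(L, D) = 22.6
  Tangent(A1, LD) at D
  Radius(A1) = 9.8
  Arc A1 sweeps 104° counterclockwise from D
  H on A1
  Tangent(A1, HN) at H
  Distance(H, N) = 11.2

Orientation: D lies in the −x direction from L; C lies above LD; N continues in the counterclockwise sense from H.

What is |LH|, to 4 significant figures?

17.87

Since A1 is tangent to LD there, CD ⟂ LD, so C = D + (0, 9.8) = (-22.60, 9.800). On A1, D sits at bearing -90° from C; a 104° counterclockwise sweep puts H at bearing 14°, so H = C + 9.8·(cos 14°, sin 14°) = (-13.09, 12.17). Then |LH| = |H − L| = 17.87.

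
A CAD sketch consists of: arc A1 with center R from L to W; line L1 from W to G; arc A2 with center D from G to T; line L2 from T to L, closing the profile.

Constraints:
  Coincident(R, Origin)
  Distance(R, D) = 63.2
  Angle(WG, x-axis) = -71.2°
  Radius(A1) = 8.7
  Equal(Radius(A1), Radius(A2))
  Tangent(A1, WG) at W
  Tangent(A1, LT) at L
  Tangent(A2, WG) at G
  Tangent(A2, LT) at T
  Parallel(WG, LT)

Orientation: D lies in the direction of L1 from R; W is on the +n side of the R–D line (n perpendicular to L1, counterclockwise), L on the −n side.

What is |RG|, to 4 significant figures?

63.80

The slot axis is L1's direction at -71.2°, so u = (cos -71.2°, sin -71.2°) = (0.3223, -0.9466) and n = (−sin -71.2°, cos -71.2°) = (0.9466, 0.3223). R is at the origin and D lies 63.2 along u from R, so D = 63.2·u = (20.37, -59.83). Tangency of A1 to both parallel lines with radius 8.7 puts W and L at R ± 8.7·n: W = (8.236, 2.804), L = (-8.236, -2.804). Equal radii place G and T the same way about D: G = D + 8.7·n = (28.60, -57.02), T = D − 8.7·n = (12.13, -62.63). Then |RG| = |G − R| = 63.80.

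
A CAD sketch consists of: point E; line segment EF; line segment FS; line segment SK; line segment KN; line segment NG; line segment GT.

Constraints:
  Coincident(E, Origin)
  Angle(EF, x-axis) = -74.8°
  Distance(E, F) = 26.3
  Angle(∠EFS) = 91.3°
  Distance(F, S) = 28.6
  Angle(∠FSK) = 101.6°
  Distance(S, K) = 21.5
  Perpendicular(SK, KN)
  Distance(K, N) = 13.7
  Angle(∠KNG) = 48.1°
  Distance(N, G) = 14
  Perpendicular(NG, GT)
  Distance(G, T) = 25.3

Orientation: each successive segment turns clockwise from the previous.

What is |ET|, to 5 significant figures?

49.040

E is at the origin; EF runs at -74.8° with length 26.3, so F = (6.8956, -25.380). ∠EFS = 91.3° gives FS at -163.50° from the x-axis; with |FS| = 28.6, S = (-20.527, -33.503). ∠FSK = 101.6° gives SK at 118.10° from the x-axis; with |SK| = 21.5, K = (-30.653, -14.537). The perpendicularity gives KN at right angles to SK, so KN runs at 28.100°; with |KN| = 13.7, N = (-18.568, -8.0842). ∠KNG = 48.1° gives NG at -103.80° from the x-axis; with |NG| = 14.0, G = (-21.908, -21.680). NG is perpendicular to GT, so GT runs at 166.20°; with |GT| = 25.3, T = (-46.477, -15.645). Then |ET| = |T − E| = 49.040.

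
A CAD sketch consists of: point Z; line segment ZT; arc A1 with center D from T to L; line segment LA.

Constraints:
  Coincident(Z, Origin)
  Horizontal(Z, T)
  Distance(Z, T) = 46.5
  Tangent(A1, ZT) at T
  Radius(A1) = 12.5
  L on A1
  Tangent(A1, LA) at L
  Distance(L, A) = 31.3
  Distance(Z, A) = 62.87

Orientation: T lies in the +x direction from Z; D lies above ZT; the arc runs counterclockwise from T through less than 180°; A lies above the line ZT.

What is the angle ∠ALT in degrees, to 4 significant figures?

121.0°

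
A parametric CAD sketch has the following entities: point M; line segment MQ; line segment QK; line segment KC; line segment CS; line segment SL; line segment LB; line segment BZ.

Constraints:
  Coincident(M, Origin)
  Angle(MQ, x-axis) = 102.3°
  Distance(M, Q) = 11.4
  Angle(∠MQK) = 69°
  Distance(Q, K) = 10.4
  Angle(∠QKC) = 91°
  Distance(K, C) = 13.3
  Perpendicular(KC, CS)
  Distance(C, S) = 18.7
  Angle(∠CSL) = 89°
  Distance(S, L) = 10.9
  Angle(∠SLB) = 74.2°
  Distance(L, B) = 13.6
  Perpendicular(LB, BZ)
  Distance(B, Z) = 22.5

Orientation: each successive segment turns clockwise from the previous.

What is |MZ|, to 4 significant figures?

18.19

∠SLB = 74.2° gives LB at -24.50° from the x-axis; with |LB| = 13.6, B = (1.563, 4.025). LB ⟂ BZ, so BZ runs at -114.5°; with |BZ| = 22.5, Z = (-7.768, -16.45). Then |MZ| = |Z − M| = 18.19.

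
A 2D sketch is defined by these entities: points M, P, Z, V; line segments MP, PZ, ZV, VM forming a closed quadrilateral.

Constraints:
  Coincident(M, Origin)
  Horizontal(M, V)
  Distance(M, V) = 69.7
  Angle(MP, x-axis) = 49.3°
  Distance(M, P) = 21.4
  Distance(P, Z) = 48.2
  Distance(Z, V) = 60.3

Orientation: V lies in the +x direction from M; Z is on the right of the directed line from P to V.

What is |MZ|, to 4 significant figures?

36.73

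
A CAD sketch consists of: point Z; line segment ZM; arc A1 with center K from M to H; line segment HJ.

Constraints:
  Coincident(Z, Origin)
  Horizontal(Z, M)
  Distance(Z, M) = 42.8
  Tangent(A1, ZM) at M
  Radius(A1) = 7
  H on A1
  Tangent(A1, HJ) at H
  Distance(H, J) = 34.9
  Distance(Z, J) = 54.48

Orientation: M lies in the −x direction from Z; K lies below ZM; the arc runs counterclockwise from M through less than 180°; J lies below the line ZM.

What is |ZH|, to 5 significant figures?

50.172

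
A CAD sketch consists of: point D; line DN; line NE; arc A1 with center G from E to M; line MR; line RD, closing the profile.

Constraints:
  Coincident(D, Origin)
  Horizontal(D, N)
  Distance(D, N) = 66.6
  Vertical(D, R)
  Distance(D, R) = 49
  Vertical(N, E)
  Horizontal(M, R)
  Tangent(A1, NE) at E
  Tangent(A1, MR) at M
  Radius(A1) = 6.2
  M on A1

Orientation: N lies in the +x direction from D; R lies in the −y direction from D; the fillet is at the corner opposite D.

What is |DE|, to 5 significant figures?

79.167

D is at the origin; DN is horizontal with |DN| = 66.6 and N on the +x side, so N = (66.600, 0.0000). DR is vertical with |DR| = 49.0 and R on the −y side, so R = (0.0000, -49.000). The virtual corner opposite D is at (66.600, -49.000). A1 meets NE tangentially, so GE is at right angles to NE and since A1 is tangent to MR there, GM ⟂ MR, with radius 6.2, so the center G sits 6.2 in from both sides at G = (60.400, -42.800). That places the tangent points at E = (66.600, -42.800) on NE and M = (60.400, -49.000) on MR. Then |DE| = |E − D| = 79.167.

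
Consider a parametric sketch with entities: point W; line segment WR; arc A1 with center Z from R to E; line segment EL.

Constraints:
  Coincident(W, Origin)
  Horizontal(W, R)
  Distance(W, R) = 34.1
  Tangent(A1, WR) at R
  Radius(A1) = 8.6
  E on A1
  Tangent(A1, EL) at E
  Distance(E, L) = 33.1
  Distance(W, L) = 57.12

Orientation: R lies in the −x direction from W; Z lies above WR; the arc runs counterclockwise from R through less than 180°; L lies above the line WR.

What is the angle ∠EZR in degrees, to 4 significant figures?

111.3°

Checks: |ZE| = 8.600 ✓; ∠(ZE, EL) = 90.00° ✓; |EL| = 33.10 ✓; |WL| = 57.12 ✓.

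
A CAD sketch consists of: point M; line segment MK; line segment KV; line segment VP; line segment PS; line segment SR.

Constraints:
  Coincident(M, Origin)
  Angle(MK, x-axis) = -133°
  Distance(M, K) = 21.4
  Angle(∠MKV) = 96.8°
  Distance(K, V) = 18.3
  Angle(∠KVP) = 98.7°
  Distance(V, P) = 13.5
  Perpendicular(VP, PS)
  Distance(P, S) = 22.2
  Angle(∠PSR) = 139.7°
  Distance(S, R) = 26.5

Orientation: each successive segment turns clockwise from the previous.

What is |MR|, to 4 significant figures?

28.43

M is at the origin; MK runs at -133.0° with length 21.4, so K = (-14.59, -15.65). ∠MKV = 96.8° gives KV at 143.8° from the x-axis; with |KV| = 18.3, V = (-29.36, -4.843). ∠KVP = 98.7° gives VP at 62.50° from the x-axis; with |VP| = 13.5, P = (-23.13, 7.132). VP is perpendicular to PS, so PS runs at -27.50°; with |PS| = 22.2, S = (-3.437, -3.119). ∠PSR = 139.7° gives SR at -67.80° from the x-axis; with |SR| = 26.5, R = (6.576, -27.65). Then |MR| = |R − M| = 28.43.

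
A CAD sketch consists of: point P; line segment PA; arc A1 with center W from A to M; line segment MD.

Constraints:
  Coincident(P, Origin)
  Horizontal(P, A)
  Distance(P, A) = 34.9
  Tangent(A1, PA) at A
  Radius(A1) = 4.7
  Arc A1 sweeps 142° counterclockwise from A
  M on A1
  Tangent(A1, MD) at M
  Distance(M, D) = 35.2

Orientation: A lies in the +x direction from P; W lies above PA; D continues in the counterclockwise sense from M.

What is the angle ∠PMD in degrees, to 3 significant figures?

50.5°

P is at the origin; P and A share the same y with |PA| = 34.9 and A on the +x side, so A = (34.9, 0.00). Tangency of A1 to PA means the radius WA is perpendicular to PA, so W = A + (0, 4.7) = (34.9, 4.70). On A1, A sits at bearing -90° from W; a 142° counterclockwise sweep puts M at bearing 52°, so M = W + 4.7·(cos 52°, sin 52°) = (37.8, 8.40). Since A1 is tangent to MD there, WM ⟂ MD, so MD runs along (−sin 52°, cos 52°); with |MD| = 35.2, D = (10.1, 30.1). Then cos ∠PMD = MP·MD / (|MP||MD|), giving 50.5°.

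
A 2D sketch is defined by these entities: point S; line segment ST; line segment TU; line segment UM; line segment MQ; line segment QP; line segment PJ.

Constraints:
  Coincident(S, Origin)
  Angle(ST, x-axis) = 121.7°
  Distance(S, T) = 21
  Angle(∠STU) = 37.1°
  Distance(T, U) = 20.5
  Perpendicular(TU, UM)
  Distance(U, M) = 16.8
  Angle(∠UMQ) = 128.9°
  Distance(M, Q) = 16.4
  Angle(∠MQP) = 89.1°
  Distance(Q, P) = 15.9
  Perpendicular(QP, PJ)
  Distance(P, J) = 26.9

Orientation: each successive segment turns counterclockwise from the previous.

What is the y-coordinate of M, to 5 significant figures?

-4.1230

S is at the origin; ST runs at 121.7° with length 21.0, so T = (-11.035, 17.867). ∠STU = 37.1° gives TU at -95.400° from the x-axis; with |TU| = 20.5, U = (-12.964, -2.5420). TU is perpendicular to UM, so UM runs at -5.4000°; with |UM| = 16.8, M = (3.7613, -4.1230). So M.y = -4.1230.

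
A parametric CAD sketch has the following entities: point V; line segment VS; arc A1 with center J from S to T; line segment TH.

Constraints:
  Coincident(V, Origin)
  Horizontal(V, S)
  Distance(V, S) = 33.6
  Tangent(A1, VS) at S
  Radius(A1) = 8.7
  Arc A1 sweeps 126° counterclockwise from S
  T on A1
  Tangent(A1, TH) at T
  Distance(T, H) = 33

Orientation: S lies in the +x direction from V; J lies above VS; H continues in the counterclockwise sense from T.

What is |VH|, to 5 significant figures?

45.742

On A1, S sits at bearing -90° from J; a 126° counterclockwise sweep puts T at bearing 36°, so T = J + 8.7·(cos 36°, sin 36°) = (40.638, 13.814). Since A1 is tangent to TH there, JT ⟂ TH, so TH runs along (−sin 36°, cos 36°); with |TH| = 33.0, H = (21.242, 40.511). Then |VH| = |H − V| = 45.742.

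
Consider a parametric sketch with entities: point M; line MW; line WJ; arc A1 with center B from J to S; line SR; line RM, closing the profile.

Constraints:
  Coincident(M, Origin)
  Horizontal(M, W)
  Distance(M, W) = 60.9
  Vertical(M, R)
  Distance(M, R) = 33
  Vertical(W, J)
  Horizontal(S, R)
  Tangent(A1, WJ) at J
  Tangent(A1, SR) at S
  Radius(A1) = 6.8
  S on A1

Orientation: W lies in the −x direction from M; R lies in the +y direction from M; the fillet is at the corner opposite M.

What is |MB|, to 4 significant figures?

60.11

M is at the origin; M and W share the same y with |MW| = 60.9 and W on the −x side, so W = (-60.90, 0.000). MR is vertical with |MR| = 33.0 and R on the +y side, so R = (0.000, 33.00). The virtual corner opposite M is at (-60.90, 33.00). A1 meets WJ tangentially, so BJ is at right angles to WJ and A1 meets SR tangentially, so BS is at right angles to SR, with radius 6.8, so the center B sits 6.8 in from both sides at B = (-54.10, 26.20). Then |MB| = |B − M| = 60.11.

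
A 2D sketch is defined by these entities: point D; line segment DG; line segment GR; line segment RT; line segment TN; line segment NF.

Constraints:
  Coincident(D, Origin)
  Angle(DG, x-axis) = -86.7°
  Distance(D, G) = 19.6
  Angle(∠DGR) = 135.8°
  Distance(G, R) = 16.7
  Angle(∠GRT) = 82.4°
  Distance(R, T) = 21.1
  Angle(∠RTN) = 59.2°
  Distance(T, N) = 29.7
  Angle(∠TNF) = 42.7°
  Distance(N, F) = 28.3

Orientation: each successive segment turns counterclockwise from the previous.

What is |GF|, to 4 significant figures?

18.86

D is at the origin; DG runs at -86.7° with length 19.6, so G = (1.128, -19.57). ∠DGR = 135.8° gives GR at -42.50° from the x-axis; with |GR| = 16.7, R = (13.44, -30.85). ∠GRT = 82.4° gives RT at 55.10° from the x-axis; with |RT| = 21.1, T = (25.51, -13.54). ∠RTN = 59.2° gives TN at 175.9° from the x-axis; with |TN| = 29.7, N = (-4.111, -11.42). ∠TNF = 42.7° gives NF at -46.80° from the x-axis; with |NF| = 28.3, F = (15.26, -32.05). Then |GF| = |F − G| = 18.86.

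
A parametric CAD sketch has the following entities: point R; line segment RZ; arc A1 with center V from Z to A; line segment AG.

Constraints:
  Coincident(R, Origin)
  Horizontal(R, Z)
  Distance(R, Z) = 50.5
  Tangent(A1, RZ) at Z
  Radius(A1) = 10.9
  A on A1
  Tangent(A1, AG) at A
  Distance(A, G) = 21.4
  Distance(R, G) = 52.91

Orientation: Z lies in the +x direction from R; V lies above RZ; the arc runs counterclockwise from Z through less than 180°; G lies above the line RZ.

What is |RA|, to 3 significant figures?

60.7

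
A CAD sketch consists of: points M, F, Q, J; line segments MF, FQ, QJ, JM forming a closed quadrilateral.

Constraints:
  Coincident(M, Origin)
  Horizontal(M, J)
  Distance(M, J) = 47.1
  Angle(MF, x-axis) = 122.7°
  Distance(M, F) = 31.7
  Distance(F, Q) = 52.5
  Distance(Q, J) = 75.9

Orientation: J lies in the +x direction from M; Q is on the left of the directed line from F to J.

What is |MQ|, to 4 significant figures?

70.08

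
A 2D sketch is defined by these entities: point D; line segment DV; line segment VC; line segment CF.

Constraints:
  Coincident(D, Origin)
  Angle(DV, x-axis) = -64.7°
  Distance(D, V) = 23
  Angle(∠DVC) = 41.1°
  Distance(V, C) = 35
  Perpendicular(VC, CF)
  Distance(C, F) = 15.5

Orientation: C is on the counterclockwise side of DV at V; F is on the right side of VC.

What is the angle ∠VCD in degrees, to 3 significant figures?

40.6°

D is at the origin; DV runs at -64.7° with length 23.0, so V = 23.0·(cos -64.7°, sin -64.7°) = (9.83, -20.8). ∠DVC = 41.1°, so VC runs at -64.7° + (180° − 41.1°) = 74.2° from the x-axis; with |VC| = 35.0, C = V + 35.0·(cos 74.2°, sin 74.2°) = (19.4, 12.9). Then cos ∠VCD = CV·CD / (|CV||CD|), giving 40.6°.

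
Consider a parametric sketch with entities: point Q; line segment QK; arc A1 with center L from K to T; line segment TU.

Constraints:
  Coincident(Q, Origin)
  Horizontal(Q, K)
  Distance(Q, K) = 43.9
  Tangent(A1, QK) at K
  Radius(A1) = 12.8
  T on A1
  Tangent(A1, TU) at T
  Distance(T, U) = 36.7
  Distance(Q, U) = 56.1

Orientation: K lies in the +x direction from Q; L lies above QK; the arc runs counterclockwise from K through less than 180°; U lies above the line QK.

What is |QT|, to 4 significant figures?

57.46

Checks: ∠(LK, KQ) = 90.00° ✓; |LT| = 12.80 ✓; ∠(LT, TU) = 90.00° ✓; |TU| = 36.70 ✓; |QU| = 56.10 ✓.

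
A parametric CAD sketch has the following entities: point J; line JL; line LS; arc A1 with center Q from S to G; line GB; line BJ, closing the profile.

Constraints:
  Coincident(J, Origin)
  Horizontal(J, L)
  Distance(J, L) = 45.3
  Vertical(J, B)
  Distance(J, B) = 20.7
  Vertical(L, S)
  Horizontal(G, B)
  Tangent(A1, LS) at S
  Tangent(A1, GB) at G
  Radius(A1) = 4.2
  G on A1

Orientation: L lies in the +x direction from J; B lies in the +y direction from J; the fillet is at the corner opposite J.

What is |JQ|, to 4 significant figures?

44.29

J is at the origin; JL is horizontal with |JL| = 45.3 and L on the +x side, so L = (45.30, 0.000). J and B share the same x with |JB| = 20.7 and B on the +y side, so B = (0.000, 20.70). The virtual corner opposite J is at (45.30, 20.70). A1 meets LS tangentially, so QS is at right angles to LS and the tangent condition forces QG to be normal to GB, with radius 4.2, so the center Q sits 4.2 in from both sides at Q = (41.10, 16.50). Then |JQ| = |Q − J| = 44.29.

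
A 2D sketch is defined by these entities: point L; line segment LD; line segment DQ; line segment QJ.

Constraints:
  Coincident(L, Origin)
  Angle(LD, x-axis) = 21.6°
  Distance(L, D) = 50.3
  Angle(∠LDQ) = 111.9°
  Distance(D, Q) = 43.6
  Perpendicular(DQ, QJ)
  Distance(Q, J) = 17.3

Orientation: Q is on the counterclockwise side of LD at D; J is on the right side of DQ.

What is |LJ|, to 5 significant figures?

89.337

L is at the origin; LD runs at 21.6° with length 50.3, so D = 50.3·(cos 21.6°, sin 21.6°) = (46.768, 18.517). ∠LDQ = 111.9°, so DQ runs at 21.6° + (180° − 111.9°) = 89.700° from the x-axis; with |DQ| = 43.6, Q = D + 43.6·(cos 89.700°, sin 89.700°) = (46.996, 62.116). DQ is perpendicular to QJ; with |QJ| = 17.3 on the right of DQ, J = Q + 17.3·(0.99999, -0.0052360) = (64.296, 62.025). Then |LJ| = |J − L| = 89.337.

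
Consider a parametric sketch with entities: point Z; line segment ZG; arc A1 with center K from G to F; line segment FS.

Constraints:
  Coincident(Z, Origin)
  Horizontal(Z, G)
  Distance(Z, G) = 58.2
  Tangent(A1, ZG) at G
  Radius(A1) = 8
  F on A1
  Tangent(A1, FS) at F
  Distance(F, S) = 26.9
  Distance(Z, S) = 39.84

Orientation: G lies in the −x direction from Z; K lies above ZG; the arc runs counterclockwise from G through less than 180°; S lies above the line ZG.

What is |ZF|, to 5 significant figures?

52.576

Checks: |KF| = 8.000 ✓; ∠(KF, FS) = 90.00° ✓; |FS| = 26.90 ✓; |ZS| = 39.84 ✓.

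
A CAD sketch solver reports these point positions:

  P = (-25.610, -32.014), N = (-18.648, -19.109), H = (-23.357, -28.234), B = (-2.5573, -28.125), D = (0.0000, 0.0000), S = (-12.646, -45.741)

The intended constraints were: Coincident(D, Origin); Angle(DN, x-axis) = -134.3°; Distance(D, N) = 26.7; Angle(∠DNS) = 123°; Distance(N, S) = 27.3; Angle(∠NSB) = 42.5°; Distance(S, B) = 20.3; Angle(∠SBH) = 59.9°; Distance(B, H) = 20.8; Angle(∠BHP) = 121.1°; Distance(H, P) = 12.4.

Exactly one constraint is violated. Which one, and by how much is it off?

Distance(H, P) = 12.4 — off by 8.00.

D = (0.00, 0.00) ✓; DN at -134.3° ✓; |DN| = 26.70 ✓; ∠DNS = 123.0° ✓; |NS| = 27.30 ✓; ∠NSB = 42.50° ✓; |SB| = 20.30 ✓; ∠SBH = 59.90° ✓; |BH| = 20.80 ✓; ∠BHP = 121.1° ✓; |HP| = 4.401 ✗.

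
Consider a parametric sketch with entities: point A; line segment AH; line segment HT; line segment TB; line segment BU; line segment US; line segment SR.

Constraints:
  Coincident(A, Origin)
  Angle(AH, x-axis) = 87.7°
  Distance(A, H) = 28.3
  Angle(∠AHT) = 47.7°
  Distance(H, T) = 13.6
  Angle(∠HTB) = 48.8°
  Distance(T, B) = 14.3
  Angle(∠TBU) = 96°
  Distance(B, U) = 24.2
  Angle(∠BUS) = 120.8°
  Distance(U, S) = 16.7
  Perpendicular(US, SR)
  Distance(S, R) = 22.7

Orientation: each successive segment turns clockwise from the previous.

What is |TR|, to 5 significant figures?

18.854

A is at the origin; AH runs at 87.7° with length 28.3, so H = (1.1357, 28.277). ∠AHT = 47.7° gives HT at -44.600° from the x-axis; with |HT| = 13.6, T = (10.819, 18.728). ∠HTB = 48.8° gives TB at -175.80° from the x-axis; with |TB| = 14.3, B = (-3.4423, 17.681). ∠TBU = 96.0° gives BU at 100.20° from the x-axis; with |BU| = 24.2, U = (-7.7278, 41.498). ∠BUS = 120.8° gives US at 41.000° from the x-axis; with |US| = 16.7, S = (4.8759, 52.454). The perpendicularity gives SR at right angles to US, so SR runs at -49.000°; with |SR| = 22.7, R = (19.768, 35.322). Then |TR| = |R − T| = 18.854.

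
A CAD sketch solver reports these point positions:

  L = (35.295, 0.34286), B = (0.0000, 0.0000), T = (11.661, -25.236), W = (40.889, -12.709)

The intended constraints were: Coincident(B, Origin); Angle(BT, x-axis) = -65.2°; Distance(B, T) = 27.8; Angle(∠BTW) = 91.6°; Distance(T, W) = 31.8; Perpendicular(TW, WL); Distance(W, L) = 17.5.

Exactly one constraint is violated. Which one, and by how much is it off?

Distance(W, L) = 17.5 — off by 3.30.

B = (0.00, 0.00) ✓; BT at -65.20° ✓; |BT| = 27.80 ✓; ∠BTW = 91.60° ✓; |TW| = 31.80 ✓; ∠(TW, WL) = 90.00° ✓; |WL| = 14.20 ✗.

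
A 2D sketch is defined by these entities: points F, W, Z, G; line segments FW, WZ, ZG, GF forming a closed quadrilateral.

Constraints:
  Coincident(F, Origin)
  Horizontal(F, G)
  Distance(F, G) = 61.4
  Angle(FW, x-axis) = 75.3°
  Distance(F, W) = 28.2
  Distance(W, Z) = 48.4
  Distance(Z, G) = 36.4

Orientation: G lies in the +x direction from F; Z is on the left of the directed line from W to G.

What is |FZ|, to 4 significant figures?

65.46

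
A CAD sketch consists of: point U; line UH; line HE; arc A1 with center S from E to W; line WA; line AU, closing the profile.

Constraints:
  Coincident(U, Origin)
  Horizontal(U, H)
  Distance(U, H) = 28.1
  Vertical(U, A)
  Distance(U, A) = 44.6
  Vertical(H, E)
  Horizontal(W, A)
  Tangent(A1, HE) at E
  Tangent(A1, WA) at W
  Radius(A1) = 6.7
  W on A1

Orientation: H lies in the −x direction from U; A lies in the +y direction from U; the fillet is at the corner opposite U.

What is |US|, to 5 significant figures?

43.524

UA is vertical with |UA| = 44.6 and A on the +y side, so A = (0.0000, 44.600). The virtual corner opposite U is at (-28.100, 44.600). The tangent condition forces SE to be normal to HE and since A1 is tangent to WA there, SW ⟂ WA, with radius 6.7, so the center S sits 6.7 in from both sides at S = (-21.400, 37.900). Then |US| = |S − U| = 43.524.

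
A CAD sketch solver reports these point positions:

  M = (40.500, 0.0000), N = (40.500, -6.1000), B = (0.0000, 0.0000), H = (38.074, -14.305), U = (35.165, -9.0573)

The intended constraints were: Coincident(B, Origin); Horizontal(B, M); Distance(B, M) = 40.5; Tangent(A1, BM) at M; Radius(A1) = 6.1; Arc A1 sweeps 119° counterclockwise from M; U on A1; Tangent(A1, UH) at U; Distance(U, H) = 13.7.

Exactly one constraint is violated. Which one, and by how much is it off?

Distance(U, H) = 13.7 — off by 7.70.

B = (0.00, 0.00) ✓; B.y = 0.00, M.y = 0.00 ✓; |BM| = 40.50 ✓; ∠(NM, MB) = 90.00° ✓; |NM| = 6.100 ✓; bearing(N→U) − bearing(N→M) = 119.0° ✓; |NU| = 6.100 ✓; ∠(NU, UH) = 90.00° ✓; |UH| = 6.000 ✗.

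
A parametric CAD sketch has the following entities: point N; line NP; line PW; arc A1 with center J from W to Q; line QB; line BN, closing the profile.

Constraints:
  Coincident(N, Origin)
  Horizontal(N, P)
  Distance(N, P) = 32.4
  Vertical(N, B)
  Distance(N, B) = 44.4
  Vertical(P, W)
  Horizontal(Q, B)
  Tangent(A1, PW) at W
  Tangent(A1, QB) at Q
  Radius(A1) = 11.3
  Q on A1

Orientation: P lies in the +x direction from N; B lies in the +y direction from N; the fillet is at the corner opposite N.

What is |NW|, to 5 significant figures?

46.318

N is at the origin; N and P share the same y with |NP| = 32.4 and P on the +x side, so P = (32.400, 0.0000). NB is vertical with |NB| = 44.4 and B on the +y side, so B = (0.0000, 44.400). The virtual corner opposite N is at (32.400, 44.400). The tangent condition forces JW to be normal to PW and A1 meets QB tangentially, so JQ is at right angles to QB, with radius 11.3, so the center J sits 11.3 in from both sides at J = (21.100, 33.100). That places the tangent points at W = (32.400, 33.100) on PW and Q = (21.100, 44.400) on QB. Then |NW| = |W − N| = 46.318.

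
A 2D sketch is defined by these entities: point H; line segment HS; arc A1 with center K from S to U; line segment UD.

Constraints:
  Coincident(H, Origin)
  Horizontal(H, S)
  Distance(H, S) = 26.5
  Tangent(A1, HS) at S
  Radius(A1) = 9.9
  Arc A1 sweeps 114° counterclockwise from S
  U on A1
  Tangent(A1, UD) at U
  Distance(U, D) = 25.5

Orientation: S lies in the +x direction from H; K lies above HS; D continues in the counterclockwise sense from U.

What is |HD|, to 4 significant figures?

44.93

H is at the origin; HS is horizontal with |HS| = 26.5 and S on the +x side, so S = (26.50, 0.000). A1 meets HS tangentially, so KS is at right angles to HS, so K = S + (0, 9.9) = (26.50, 9.900). On A1, S sits at bearing -90° from K; a 114° counterclockwise sweep puts U at bearing 24°, so U = K + 9.9·(cos 24°, sin 24°) = (35.54, 13.93). The tangent condition forces KU to be normal to UD, so UD runs along (−sin 24°, cos 24°); with |UD| = 25.5, D = (25.17, 37.22). Then |HD| = |D − H| = 44.93.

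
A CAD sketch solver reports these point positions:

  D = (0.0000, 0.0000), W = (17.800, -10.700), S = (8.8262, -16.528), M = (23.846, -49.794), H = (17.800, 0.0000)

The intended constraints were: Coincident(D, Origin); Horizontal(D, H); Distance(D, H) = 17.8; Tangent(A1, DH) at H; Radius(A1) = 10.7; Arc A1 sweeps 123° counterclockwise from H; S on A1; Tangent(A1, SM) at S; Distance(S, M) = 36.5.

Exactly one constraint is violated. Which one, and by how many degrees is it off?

Tangent(A1, SM) at S — off by 8.70°.

D = (0.00, 0.00) ✓; D.y = 0.00, H.y = 0.00 ✓; |DH| = 17.80 ✓; ∠(WH, HD) = 90.00° ✓; |WH| = 10.70 ✓; bearing(W→S) − bearing(W→H) = 123.0° ✓; |WS| = 10.70 ✓; ∠(WS, SM) = 98.70° ✗; |SM| = 36.50 ✓.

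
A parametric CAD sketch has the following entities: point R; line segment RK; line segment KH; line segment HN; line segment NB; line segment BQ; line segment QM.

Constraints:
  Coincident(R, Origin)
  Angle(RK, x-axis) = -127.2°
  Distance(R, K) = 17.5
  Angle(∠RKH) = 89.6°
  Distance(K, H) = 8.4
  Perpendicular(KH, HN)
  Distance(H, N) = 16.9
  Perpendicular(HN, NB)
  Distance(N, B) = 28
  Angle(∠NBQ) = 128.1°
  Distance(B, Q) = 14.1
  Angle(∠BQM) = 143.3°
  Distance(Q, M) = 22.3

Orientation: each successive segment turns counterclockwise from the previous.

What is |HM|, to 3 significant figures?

40.7

R is at the origin; RK runs at -127.2° with length 17.5, so K = (-10.6, -13.9). ∠RKH = 89.6° gives KH at -36.8° from the x-axis; with |KH| = 8.4, H = (-3.85, -19.0). The perpendicularity gives HN at right angles to KH, so HN runs at 53.2°; with |HN| = 16.9, N = (6.27, -5.44). The perpendicularity gives NB at right angles to HN, so NB runs at 143°; with |NB| = 28.0, B = (-16.2, 11.3). ∠NBQ = 128.1° gives BQ at -165° from the x-axis; with |BQ| = 14.1, Q = (-29.8, 7.66). ∠BQM = 143.3° gives QM at -128° from the x-axis; with |QM| = 22.3, M = (-43.6, -9.86). Then |HM| = |M − H| = 40.7.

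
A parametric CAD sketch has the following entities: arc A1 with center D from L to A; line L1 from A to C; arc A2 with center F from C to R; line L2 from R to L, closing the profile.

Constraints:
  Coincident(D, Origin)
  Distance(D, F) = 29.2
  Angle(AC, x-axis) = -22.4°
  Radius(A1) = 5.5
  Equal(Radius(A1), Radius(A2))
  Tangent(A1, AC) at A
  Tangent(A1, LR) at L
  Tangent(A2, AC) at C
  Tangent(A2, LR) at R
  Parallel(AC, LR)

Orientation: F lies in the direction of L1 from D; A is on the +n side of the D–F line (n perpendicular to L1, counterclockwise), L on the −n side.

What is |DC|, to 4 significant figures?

29.71

Tangency of A1 to both parallel lines with radius 5.5 puts A and L at D ± 5.5·n: A = (2.096, 5.085), L = (-2.096, -5.085). Equal radii place C and R the same way about F: C = F + 5.5·n = (29.09, -6.042), R = F − 5.5·n = (24.90, -16.21). Then |DC| = |C − D| = 29.71.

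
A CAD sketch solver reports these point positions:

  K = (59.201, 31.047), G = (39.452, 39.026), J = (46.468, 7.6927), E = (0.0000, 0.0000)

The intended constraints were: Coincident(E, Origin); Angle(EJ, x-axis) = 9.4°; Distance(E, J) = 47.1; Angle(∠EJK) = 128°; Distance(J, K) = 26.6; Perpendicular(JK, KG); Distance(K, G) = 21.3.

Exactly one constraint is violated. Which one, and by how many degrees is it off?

Perpendicular(JK, KG) — off by 6.60°.

E = (0.00, 0.00) ✓; EJ at 9.400° ✓; |EJ| = 47.10 ✓; ∠EJK = 128.0° ✓; |JK| = 26.60 ✓; ∠(JK, KG) = 96.60° ✗; |KG| = 21.30 ✓.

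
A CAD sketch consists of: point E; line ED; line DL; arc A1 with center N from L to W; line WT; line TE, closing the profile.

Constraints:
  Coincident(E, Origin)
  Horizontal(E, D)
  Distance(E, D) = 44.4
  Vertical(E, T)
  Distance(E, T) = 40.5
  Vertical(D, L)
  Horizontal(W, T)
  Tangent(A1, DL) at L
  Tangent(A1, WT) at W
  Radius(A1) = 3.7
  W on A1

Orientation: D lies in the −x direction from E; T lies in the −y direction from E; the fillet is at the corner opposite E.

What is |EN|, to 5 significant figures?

54.870

E is at the origin; ED is horizontal with |ED| = 44.4 and D on the −x side, so D = (-44.400, 0.0000). E and T share the same x with |ET| = 40.5 and T on the −y side, so T = (0.0000, -40.500). The virtual corner opposite E is at (-44.400, -40.500). The tangent condition forces NL to be normal to DL and the tangent condition forces NW to be normal to WT, with radius 3.7, so the center N sits 3.7 in from both sides at N = (-40.700, -36.800). Then |EN| = |N − E| = 54.870.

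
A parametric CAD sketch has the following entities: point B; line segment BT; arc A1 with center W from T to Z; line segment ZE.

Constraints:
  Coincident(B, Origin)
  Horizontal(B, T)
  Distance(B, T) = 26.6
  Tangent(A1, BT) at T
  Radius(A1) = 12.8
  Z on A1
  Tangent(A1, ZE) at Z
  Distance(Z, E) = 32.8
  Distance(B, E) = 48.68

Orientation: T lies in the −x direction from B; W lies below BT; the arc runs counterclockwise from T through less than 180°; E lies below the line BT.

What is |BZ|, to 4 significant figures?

42.05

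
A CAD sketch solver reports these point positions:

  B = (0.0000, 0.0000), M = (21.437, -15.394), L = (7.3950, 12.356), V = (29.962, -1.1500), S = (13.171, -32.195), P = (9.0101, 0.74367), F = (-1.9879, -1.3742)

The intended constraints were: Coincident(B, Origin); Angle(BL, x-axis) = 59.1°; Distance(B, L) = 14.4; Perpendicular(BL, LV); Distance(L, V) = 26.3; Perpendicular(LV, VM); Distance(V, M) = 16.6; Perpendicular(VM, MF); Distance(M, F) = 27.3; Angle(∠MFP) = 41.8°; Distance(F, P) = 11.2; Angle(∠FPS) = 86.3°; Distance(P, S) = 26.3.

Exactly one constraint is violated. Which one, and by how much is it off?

Distance(P, S) = 26.3 — off by 6.90.

B = (0.00, 0.00) ✓; BL at 59.10° ✓; |BL| = 14.40 ✓; ∠(BL, LV) = 90.00° ✓; |LV| = 26.30 ✓; ∠(LV, VM) = 90.00° ✓; |VM| = 16.60 ✓; ∠(VM, MF) = 90.00° ✓; |MF| = 27.30 ✓; ∠MFP = 41.80° ✓; |FP| = 11.20 ✓; ∠FPS = 86.30° ✓; |PS| = 33.20 ✗.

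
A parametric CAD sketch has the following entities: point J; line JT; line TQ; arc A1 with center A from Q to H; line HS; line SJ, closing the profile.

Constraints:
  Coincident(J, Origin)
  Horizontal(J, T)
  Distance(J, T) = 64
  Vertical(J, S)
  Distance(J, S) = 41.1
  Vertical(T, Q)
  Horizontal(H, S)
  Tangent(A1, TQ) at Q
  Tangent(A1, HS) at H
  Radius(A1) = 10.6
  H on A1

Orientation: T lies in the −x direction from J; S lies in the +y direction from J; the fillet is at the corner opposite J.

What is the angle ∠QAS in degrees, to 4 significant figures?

168.8°

J is at the origin; J and T share the same y with |JT| = 64.0 and T on the −x side, so T = (-64.00, 0.000). JS is vertical with |JS| = 41.1 and S on the +y side, so S = (0.000, 41.10). The virtual corner opposite J is at (-64.00, 41.10). Since A1 is tangent to TQ there, AQ ⟂ TQ and the tangent condition forces AH to be normal to HS, with radius 10.6, so the center A sits 10.6 in from both sides at A = (-53.40, 30.50). That places the tangent points at Q = (-64.00, 30.50) on TQ and H = (-53.40, 41.10) on HS. Then cos ∠QAS = AQ·AS / (|AQ||AS|), giving 168.8°.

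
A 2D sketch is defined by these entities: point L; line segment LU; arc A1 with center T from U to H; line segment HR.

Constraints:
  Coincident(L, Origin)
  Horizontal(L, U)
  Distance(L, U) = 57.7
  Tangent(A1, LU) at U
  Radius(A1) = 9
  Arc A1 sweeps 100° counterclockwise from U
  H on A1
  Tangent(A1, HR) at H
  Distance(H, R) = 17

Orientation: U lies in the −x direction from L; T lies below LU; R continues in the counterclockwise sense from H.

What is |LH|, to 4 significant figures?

67.40

L is at the origin; LU is horizontal with |LU| = 57.7 and U on the −x side, so U = (-57.70, 0.000). A1 meets LU tangentially, so TU is at right angles to LU, so T = U + (0, -9) = (-57.70, -9.000). On A1, U sits at bearing 90° from T; a 100° counterclockwise sweep puts H at bearing 190°, so H = T + 9.0·(cos 190°, sin 190°) = (-66.56, -10.56). Then |LH| = |H − L| = 67.40.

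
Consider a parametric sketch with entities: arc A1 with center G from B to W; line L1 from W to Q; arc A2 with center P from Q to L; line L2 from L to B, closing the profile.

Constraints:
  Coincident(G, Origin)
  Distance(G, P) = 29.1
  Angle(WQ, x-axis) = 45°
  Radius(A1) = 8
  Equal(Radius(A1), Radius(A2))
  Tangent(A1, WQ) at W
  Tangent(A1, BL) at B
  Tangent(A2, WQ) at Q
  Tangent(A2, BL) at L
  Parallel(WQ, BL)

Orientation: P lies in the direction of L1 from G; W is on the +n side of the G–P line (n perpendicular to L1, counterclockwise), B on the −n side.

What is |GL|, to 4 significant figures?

30.18

Tangency of A1 to both parallel lines with radius 8.0 puts W and B at G ± 8.0·n: W = (-5.657, 5.657), B = (5.657, -5.657). Equal radii place Q and L the same way about P: Q = P + 8.0·n = (14.92, 26.23), L = P − 8.0·n = (26.23, 14.92). Then |GL| = |L − G| = 30.18.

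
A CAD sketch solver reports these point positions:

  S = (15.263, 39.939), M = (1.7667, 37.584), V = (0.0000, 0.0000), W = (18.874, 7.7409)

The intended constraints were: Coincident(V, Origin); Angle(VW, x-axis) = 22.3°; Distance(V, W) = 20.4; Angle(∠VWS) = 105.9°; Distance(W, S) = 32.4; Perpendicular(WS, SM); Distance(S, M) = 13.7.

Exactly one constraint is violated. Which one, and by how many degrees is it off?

Perpendicular(WS, SM) — off by 3.50°.

V = (0.00, 0.00) ✓; VW at 22.30° ✓; |VW| = 20.40 ✓; ∠VWS = 105.9° ✓; |WS| = 32.40 ✓; ∠(WS, SM) = 93.50° ✗; |SM| = 13.70 ✓.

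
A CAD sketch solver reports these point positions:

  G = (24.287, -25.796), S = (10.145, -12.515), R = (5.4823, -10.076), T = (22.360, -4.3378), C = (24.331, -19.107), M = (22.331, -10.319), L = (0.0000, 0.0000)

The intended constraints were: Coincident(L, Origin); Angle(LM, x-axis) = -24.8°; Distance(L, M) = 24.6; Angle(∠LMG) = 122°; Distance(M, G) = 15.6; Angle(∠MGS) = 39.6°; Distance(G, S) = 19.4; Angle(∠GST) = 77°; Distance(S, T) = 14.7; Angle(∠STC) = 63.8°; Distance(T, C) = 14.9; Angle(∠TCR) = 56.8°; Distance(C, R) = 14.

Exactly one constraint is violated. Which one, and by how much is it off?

Distance(C, R) = 14 — off by 6.90.

L = (0.00, 0.00) ✓; LM at -24.80° ✓; |LM| = 24.60 ✓; ∠LMG = 122.0° ✓; |MG| = 15.60 ✓; ∠MGS = 39.60° ✓; |GS| = 19.40 ✓; ∠GST = 77.00° ✓; |ST| = 14.70 ✓; ∠STC = 63.80° ✓; |TC| = 14.90 ✓; ∠TCR = 56.80° ✓; |CR| = 20.90 ✗.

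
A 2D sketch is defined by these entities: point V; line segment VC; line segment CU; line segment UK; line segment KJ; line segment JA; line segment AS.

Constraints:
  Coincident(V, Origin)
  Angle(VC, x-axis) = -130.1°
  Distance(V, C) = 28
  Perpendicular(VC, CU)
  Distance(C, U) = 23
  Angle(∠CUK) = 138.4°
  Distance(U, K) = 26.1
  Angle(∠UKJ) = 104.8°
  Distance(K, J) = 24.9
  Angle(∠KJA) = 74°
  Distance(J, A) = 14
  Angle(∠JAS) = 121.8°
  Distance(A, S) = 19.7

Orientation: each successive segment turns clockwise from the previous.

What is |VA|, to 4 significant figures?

21.12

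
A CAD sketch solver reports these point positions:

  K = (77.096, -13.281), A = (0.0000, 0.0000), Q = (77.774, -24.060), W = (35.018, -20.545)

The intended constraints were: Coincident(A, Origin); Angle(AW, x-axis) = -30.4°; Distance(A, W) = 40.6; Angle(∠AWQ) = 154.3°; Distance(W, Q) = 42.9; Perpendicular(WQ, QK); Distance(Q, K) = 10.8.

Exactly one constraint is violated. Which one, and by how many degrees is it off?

Perpendicular(WQ, QK) — off by 8.30°.

A = (0.00, 0.00) ✓; AW at -30.40° ✓; |AW| = 40.60 ✓; ∠AWQ = 154.3° ✓; |WQ| = 42.90 ✓; ∠(WQ, QK) = 98.30° ✗; |QK| = 10.80 ✓.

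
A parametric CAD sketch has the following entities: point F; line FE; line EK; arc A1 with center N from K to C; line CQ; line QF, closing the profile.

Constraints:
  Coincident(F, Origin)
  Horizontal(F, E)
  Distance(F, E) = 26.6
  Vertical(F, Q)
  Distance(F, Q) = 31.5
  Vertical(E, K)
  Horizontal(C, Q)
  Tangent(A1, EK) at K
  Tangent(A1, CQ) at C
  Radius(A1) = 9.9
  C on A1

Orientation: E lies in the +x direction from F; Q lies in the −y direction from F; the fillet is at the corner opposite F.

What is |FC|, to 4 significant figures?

35.65

F is at the origin; FE is horizontal with |FE| = 26.6 and E on the +x side, so E = (26.60, 0.000). F and Q share the same x with |FQ| = 31.5 and Q on the −y side, so Q = (0.000, -31.50). The virtual corner opposite F is at (26.60, -31.50). The tangent condition forces NK to be normal to EK and A1 meets CQ tangentially, so NC is at right angles to CQ, with radius 9.9, so the center N sits 9.9 in from both sides at N = (16.70, -21.60). That places the tangent points at K = (26.60, -21.60) on EK and C = (16.70, -31.50) on CQ. Then |FC| = |C − F| = 35.65.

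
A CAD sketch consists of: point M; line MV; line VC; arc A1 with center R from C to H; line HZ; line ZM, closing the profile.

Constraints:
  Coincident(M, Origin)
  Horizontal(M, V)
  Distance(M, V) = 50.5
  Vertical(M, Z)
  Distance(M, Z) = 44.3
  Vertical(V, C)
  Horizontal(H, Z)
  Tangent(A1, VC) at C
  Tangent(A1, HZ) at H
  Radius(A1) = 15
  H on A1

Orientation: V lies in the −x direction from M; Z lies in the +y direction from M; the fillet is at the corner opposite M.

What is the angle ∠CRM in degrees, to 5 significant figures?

140.47°

M is at the origin; M and V share the same y with |MV| = 50.5 and V on the −x side, so V = (-50.500, 0.0000). MZ is vertical with |MZ| = 44.3 and Z on the +y side, so Z = (0.0000, 44.300). The virtual corner opposite M is at (-50.500, 44.300). Tangency of A1 to VC means the radius RC is perpendicular to VC and the tangent condition forces RH to be normal to HZ, with radius 15.0, so the center R sits 15.0 in from both sides at R = (-35.500, 29.300). That places the tangent points at C = (-50.500, 29.300) on VC and H = (-35.500, 44.300) on HZ. Then cos ∠CRM = RC·RM / (|RC||RM|), giving 140.47°.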